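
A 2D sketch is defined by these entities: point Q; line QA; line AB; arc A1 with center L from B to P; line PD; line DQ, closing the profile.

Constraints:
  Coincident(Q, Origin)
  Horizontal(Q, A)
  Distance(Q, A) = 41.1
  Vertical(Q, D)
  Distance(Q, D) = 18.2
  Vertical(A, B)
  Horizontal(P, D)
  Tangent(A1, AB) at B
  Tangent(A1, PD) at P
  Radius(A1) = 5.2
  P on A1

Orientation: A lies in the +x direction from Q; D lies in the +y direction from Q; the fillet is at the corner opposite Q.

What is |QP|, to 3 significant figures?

40.2

The virtual corner opposite Q is at (41.1, 18.2). Since A1 is tangent to AB there, LB ⟂ AB and the tangent condition forces LP to be normal to PD, with radius 5.2, so the center L sits 5.2 in from both sides at L = (35.9, 13.0). That places the tangent points at B = (41.1, 13.0) on AB and P = (35.9, 18.2) on PD. Then |QP| = |P − Q| = 40.2.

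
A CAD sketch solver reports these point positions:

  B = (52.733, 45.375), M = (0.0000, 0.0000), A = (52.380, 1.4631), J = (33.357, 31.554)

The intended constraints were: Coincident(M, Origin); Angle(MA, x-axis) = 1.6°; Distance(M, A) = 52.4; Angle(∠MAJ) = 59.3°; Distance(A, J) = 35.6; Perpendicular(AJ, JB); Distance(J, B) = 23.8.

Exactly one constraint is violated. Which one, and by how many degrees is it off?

Perpendicular(AJ, JB) — off by 3.20°.

M = (0.00, 0.00) ✓; MA at 1.600° ✓; |MA| = 52.40 ✓; ∠MAJ = 59.30° ✓; |AJ| = 35.60 ✓; ∠(AJ, JB) = 86.80° ✗; |JB| = 23.80 ✓.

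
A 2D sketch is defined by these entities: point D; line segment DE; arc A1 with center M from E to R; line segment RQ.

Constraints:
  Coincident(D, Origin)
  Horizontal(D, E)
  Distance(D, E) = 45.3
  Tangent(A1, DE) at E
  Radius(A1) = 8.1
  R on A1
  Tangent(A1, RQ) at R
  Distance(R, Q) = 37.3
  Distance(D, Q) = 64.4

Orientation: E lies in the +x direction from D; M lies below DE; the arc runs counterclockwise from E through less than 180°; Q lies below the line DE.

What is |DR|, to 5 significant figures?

38.605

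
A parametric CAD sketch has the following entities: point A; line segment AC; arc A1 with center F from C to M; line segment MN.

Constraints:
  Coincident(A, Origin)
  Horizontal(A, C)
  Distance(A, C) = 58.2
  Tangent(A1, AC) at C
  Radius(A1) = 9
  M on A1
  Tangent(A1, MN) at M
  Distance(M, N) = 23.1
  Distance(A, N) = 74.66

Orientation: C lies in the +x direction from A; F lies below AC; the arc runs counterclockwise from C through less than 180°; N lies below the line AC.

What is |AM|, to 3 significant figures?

53.8

A is at the origin; A and C share the same y with |AC| = 58.2 and C on the +x side, so C = (58.2, 0.00). A1 meets AC tangentially, so FC is at right angles to AC, so F = C + (0, -9) = (58.2, -9.00). Since FM ⟂ MN (tangency), |FN| = √(9.0² + 23.1²) = 24.8 regardless of where M sits on A1. So N lies on both circle(A, 74.66) and circle(F, 24.8); the below-AC intersection is N = (67.5, -32.0). M is the foot of the tangent from N: M = (51.6, -15.2).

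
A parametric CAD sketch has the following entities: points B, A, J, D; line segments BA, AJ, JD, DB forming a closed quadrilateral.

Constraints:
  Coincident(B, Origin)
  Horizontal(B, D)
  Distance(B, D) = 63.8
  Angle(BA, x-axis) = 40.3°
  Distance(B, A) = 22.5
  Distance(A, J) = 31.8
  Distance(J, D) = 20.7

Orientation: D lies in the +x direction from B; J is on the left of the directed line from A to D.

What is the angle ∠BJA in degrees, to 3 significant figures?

16.6°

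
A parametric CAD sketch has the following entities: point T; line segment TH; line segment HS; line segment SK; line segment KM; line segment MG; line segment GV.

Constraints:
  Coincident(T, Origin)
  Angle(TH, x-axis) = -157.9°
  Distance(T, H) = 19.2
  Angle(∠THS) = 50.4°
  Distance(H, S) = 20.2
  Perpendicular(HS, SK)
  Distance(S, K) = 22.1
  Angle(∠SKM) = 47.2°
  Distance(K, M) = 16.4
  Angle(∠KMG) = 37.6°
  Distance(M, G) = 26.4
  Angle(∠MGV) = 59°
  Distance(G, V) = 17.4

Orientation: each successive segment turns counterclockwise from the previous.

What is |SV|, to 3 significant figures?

27.7

T is at the origin; TH runs at -157.9° with length 19.2, so H = (-17.8, -7.22). ∠THS = 50.4° gives HS at -28.3° from the x-axis; with |HS| = 20.2, S = (-0.00371, -16.8). The perpendicularity gives SK at right angles to HS, so SK runs at 61.7°; with |SK| = 22.1, K = (10.5, 2.66). ∠SKM = 47.2° gives KM at -166° from the x-axis; with |KM| = 16.4, M = (-5.40, -1.45). ∠KMG = 37.6° gives MG at -23.1° from the x-axis; with |MG| = 26.4, G = (18.9, -11.8). ∠MGV = 59.0° gives GV at 97.9° from the x-axis; with |GV| = 17.4, V = (16.5, 5.43). Then |SV| = |V − S| = 27.7.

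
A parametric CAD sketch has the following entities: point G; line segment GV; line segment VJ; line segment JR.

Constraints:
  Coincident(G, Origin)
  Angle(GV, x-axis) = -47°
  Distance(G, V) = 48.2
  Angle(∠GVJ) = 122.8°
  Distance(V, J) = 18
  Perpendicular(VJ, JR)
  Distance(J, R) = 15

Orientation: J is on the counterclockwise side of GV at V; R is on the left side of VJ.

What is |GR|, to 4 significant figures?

50.96

G is at the origin; GV runs at -47.0° with length 48.2, so V = 48.2·(cos -47.0°, sin -47.0°) = (32.87, -35.25). ∠GVJ = 122.8°, so VJ runs at -47.0° + (180° − 122.8°) = 10.20° from the x-axis; with |VJ| = 18.0, J = V + 18.0·(cos 10.20°, sin 10.20°) = (50.59, -32.06). VJ is perpendicular to JR; with |JR| = 15.0 on the left of VJ, R = J + 15.0·(-0.1771, 0.9842) = (47.93, -17.30). Then |GR| = |R − G| = 50.96.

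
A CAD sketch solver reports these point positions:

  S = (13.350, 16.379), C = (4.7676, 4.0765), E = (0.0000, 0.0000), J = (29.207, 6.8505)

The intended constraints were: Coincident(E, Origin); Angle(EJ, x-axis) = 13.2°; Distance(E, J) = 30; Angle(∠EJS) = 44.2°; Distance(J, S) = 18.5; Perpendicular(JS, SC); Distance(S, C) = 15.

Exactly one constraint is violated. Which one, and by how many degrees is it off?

Perpendicular(JS, SC) — off by 3.90°.

E = (0.00, 0.00) ✓; EJ at 13.20° ✓; |EJ| = 30.00 ✓; ∠EJS = 44.20° ✓; |JS| = 18.50 ✓; ∠(JS, SC) = 86.10° ✗; |SC| = 15.00 ✓.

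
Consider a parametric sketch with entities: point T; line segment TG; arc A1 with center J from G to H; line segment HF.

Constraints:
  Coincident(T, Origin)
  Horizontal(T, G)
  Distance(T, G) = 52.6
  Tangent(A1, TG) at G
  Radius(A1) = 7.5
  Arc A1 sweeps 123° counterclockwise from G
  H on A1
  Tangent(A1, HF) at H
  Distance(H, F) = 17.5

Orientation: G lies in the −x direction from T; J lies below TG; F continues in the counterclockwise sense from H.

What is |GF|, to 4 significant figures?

26.46

T is at the origin; TG is horizontal with |TG| = 52.6 and G on the −x side, so G = (-52.60, 0.000). A1 meets TG tangentially, so JG is at right angles to TG, so J = G + (0, -7.5) = (-52.60, -7.500). On A1, G sits at bearing 90° from J; a 123° counterclockwise sweep puts H at bearing 213°, so H = J + 7.5·(cos 213°, sin 213°) = (-58.89, -11.58). A1 meets HF tangentially, so JH is at right angles to HF, so HF runs along (−sin 213°, cos 213°); with |HF| = 17.5, F = (-49.36, -26.26). Then |GF| = |F − G| = 26.46.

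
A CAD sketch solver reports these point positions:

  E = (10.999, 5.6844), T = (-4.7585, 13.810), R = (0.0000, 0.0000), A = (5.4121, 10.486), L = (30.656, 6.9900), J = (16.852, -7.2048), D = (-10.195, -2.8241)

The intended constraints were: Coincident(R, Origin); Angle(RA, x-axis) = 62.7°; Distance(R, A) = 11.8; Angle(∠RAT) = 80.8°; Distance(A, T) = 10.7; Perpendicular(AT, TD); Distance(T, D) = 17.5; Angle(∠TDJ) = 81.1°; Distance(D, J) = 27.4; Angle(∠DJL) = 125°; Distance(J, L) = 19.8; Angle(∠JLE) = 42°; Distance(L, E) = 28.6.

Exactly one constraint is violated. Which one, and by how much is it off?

Distance(L, E) = 28.6 — off by 8.90.

R = (0.00, 0.00) ✓; RA at 62.70° ✓; |RA| = 11.80 ✓; ∠RAT = 80.80° ✓; |AT| = 10.70 ✓; ∠(AT, TD) = 90.00° ✓; |TD| = 17.50 ✓; ∠TDJ = 81.10° ✓; |DJ| = 27.40 ✓; ∠DJL = 125.0° ✓; |JL| = 19.80 ✓; ∠JLE = 42.00° ✓; |LE| = 19.70 ✗.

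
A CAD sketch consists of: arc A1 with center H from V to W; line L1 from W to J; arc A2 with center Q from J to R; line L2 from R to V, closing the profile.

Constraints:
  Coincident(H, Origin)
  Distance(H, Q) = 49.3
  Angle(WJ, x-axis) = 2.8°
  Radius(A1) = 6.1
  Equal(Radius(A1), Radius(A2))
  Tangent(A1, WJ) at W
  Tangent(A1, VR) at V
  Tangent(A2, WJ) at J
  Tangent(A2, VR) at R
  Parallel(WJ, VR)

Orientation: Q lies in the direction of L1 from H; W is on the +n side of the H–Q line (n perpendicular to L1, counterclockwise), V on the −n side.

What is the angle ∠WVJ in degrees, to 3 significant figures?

76.1°

The slot axis is L1's direction at 2.8°, so u = (cos 2.8°, sin 2.8°) = (0.999, 0.0488) and n = (−sin 2.8°, cos 2.8°) = (-0.0488, 0.999). H is at the origin and Q lies 49.3 along u from H, so Q = 49.3·u = (49.2, 2.41). Tangency of A1 to both parallel lines with radius 6.1 puts W and V at H ± 6.1·n: W = (-0.298, 6.09), V = (0.298, -6.09). Equal radii place J and R the same way about Q: J = Q + 6.1·n = (48.9, 8.50), R = Q − 6.1·n = (49.5, -3.68). Then cos ∠WVJ = VW·VJ / (|VW||VJ|), giving 76.1°.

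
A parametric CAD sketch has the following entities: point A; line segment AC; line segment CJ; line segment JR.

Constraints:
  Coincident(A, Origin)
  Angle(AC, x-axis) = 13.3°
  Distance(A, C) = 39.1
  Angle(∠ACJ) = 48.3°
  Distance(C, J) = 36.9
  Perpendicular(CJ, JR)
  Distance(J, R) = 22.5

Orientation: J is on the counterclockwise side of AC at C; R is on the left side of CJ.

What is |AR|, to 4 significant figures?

12.78

∠ACJ = 48.3°, so CJ runs at 13.3° + (180° − 48.3°) = 145.0° from the x-axis; with |CJ| = 36.9, J = C + 36.9·(cos 145.0°, sin 145.0°) = (7.825, 30.16). CJ is perpendicular to JR; with |JR| = 22.5 on the left of CJ, R = J + 22.5·(-0.5736, -0.8192) = (-5.081, 11.73). Then |AR| = |R − A| = 12.78.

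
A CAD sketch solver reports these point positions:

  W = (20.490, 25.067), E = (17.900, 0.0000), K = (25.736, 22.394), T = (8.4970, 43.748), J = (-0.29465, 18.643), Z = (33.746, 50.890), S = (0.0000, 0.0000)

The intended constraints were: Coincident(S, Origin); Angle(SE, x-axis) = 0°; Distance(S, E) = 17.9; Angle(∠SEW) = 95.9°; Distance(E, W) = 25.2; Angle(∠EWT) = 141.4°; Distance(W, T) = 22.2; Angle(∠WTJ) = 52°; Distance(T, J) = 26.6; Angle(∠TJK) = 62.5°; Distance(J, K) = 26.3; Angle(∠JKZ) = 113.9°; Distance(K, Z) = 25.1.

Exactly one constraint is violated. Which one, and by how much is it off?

Distance(K, Z) = 25.1 — off by 4.50.

S = (0.00, 0.00) ✓; SE at 0.000° ✓; |SE| = 17.90 ✓; ∠SEW = 95.90° ✓; |EW| = 25.20 ✓; ∠EWT = 141.4° ✓; |WT| = 22.20 ✓; ∠WTJ = 52.00° ✓; |TJ| = 26.60 ✓; ∠TJK = 62.50° ✓; |JK| = 26.30 ✓; ∠JKZ = 113.9° ✓; |KZ| = 29.60 ✗.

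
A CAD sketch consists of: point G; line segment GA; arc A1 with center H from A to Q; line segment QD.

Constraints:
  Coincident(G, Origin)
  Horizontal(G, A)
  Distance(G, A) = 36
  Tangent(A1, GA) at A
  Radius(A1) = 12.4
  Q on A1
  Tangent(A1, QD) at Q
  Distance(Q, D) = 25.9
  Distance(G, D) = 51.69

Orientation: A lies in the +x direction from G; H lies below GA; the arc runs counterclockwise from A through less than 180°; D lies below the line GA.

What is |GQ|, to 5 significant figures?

28.985

Checks: |GA| = 36.00 ✓; |HQ| = 12.40 ✓; ∠(HQ, QD) = 90.00° ✓; |QD| = 25.90 ✓; |GD| = 51.69 ✓.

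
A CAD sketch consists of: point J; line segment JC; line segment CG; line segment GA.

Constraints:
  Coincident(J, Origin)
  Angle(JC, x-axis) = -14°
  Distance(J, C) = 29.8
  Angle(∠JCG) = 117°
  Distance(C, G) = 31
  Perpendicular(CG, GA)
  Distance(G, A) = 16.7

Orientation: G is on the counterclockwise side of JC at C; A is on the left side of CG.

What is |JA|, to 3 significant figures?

45.6

∠JCG = 117.0°, so CG runs at -14.0° + (180° − 117.0°) = 49.0° from the x-axis; with |CG| = 31.0, G = C + 31.0·(cos 49.0°, sin 49.0°) = (49.3, 16.2). The perpendicularity gives GA at right angles to CG; with |GA| = 16.7 on the left of CG, A = G + 16.7·(-0.755, 0.656) = (36.6, 27.1). Then |JA| = |A − J| = 45.6.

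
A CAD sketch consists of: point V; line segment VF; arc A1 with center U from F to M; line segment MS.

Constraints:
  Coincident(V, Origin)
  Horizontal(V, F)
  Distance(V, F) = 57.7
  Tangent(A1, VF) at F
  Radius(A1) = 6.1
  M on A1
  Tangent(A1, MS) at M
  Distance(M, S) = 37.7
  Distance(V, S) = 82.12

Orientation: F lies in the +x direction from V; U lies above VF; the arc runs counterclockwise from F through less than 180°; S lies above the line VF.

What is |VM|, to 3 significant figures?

63.9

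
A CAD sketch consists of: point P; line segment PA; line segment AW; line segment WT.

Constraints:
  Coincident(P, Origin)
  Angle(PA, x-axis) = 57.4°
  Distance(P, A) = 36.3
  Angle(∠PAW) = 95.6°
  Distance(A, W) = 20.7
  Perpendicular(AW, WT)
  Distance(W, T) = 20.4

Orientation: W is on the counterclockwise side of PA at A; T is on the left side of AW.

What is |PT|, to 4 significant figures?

28.90

P is at the origin; PA runs at 57.4° with length 36.3, so A = 36.3·(cos 57.4°, sin 57.4°) = (19.56, 30.58). ∠PAW = 95.6°, so AW runs at 57.4° + (180° − 95.6°) = 141.8° from the x-axis; with |AW| = 20.7, W = A + 20.7·(cos 141.8°, sin 141.8°) = (3.290, 43.38). AW ⟂ WT; with |WT| = 20.4 on the left of AW, T = W + 20.4·(-0.6184, -0.7859) = (-9.325, 27.35). Then |PT| = |T − P| = 28.90.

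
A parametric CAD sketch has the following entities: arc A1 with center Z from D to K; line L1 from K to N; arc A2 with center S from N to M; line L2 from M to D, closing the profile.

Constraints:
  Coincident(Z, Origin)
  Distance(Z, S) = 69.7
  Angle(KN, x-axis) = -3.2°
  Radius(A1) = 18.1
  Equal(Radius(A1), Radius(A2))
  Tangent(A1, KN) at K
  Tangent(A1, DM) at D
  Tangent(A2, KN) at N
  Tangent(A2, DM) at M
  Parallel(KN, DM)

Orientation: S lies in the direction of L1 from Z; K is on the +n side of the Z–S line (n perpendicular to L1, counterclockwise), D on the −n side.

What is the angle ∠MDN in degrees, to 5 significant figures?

27.446°

The slot axis is L1's direction at -3.2°, so u = (cos -3.2°, sin -3.2°) = (0.99844, -0.055822) and n = (−sin -3.2°, cos -3.2°) = (0.055822, 0.99844). Z is at the origin and S lies 69.7 along u from Z, so S = 69.7·u = (69.591, -3.8908). Tangency of A1 to both parallel lines with radius 18.1 puts K and D at Z ± 18.1·n: K = (1.0104, 18.072), D = (-1.0104, -18.072). Equal radii place N and M the same way about S: N = S + 18.1·n = (70.602, 14.181), M = S − 18.1·n = (68.581, -21.963). Then cos ∠MDN = DM·DN / (|DM||DN|), giving 27.446°.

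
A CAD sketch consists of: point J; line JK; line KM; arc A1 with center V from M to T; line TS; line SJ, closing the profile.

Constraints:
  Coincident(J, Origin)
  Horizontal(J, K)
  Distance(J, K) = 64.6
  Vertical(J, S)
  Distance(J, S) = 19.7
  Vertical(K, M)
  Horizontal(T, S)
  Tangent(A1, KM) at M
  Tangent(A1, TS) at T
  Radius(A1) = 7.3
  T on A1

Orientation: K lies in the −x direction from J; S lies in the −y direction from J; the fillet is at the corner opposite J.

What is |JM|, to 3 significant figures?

65.8

J is at the origin; JK is horizontal with |JK| = 64.6 and K on the −x side, so K = (-64.6, 0.00). J and S share the same x with |JS| = 19.7 and S on the −y side, so S = (0.00, -19.7). The virtual corner opposite J is at (-64.6, -19.7). A1 meets KM tangentially, so VM is at right angles to KM and the tangent condition forces VT to be normal to TS, with radius 7.3, so the center V sits 7.3 in from both sides at V = (-57.3, -12.4). That places the tangent points at M = (-64.6, -12.4) on KM and T = (-57.3, -19.7) on TS. Then |JM| = |M − J| = 65.8.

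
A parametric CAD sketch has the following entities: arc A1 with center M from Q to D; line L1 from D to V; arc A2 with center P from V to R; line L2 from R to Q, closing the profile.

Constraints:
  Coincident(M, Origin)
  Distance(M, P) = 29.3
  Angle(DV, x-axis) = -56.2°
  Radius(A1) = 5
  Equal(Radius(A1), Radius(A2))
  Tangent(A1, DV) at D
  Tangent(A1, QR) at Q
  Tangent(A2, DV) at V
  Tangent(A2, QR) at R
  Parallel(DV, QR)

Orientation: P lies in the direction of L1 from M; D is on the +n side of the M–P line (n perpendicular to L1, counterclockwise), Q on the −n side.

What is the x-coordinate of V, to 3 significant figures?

20.5

The slot axis is L1's direction at -56.2°, so u = (cos -56.2°, sin -56.2°) = (0.556, -0.831) and n = (−sin -56.2°, cos -56.2°) = (0.831, 0.556). M is at the origin and P lies 29.3 along u from M, so P = 29.3·u = (16.3, -24.3). Tangency of A1 to both parallel lines with radius 5.0 puts D and Q at M ± 5.0·n: D = (4.15, 2.78), Q = (-4.15, -2.78). Equal radii place V and R the same way about P: V = P + 5.0·n = (20.5, -21.6), R = P − 5.0·n = (12.1, -27.1). So V.x = 20.5.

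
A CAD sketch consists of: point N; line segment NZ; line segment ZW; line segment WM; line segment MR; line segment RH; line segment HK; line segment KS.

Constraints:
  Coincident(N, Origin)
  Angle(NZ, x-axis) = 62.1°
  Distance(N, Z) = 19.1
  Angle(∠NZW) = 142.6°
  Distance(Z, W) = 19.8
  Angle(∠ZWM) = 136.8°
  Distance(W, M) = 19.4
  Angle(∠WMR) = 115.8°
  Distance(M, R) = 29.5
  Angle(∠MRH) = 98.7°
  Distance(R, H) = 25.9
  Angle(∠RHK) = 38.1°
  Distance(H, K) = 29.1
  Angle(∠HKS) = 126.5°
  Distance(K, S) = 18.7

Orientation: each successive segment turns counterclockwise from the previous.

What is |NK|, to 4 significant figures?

41.70

N is at the origin; NZ runs at 62.1° with length 19.1, so Z = (8.937, 16.88). ∠NZW = 142.6° gives ZW at 99.50° from the x-axis; with |ZW| = 19.8, W = (5.670, 36.41). ∠ZWM = 136.8° gives WM at 142.7° from the x-axis; with |WM| = 19.4, M = (-9.763, 48.16). ∠WMR = 115.8° gives MR at -153.1° from the x-axis; with |MR| = 29.5, R = (-36.07, 34.82). ∠MRH = 98.7° gives RH at -71.80° from the x-axis; with |RH| = 25.9, H = (-27.98, 10.21). ∠RHK = 38.1° gives HK at 70.10° from the x-axis; with |HK| = 29.1, K = (-18.08, 37.58). Then |NK| = |K − N| = 41.70.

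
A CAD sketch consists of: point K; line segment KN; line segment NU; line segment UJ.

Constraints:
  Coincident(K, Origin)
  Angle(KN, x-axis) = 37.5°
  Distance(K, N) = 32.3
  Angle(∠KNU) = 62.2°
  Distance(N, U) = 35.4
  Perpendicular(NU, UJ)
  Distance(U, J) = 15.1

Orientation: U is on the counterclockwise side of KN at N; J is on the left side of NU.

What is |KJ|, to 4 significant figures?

24.39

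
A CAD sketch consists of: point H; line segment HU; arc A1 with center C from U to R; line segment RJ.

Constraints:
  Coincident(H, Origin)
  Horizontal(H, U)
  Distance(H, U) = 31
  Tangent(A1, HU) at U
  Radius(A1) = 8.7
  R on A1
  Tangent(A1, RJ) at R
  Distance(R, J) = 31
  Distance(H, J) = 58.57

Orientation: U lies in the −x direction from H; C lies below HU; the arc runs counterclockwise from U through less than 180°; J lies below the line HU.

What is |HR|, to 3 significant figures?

40.2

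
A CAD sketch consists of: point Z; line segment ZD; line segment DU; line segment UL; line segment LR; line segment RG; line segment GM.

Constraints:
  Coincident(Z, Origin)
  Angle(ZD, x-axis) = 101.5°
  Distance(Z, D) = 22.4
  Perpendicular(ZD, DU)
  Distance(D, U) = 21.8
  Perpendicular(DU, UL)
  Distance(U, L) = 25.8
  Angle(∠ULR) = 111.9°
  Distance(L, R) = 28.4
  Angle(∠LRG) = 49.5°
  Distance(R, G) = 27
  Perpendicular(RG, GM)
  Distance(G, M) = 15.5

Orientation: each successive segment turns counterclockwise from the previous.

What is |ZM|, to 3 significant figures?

19.9

Z is at the origin; ZD runs at 101.5° with length 22.4, so D = (-4.47, 22.0). ZD is perpendicular to DU, so DU runs at -168°; with |DU| = 21.8, U = (-25.8, 17.6). The perpendicularity gives UL at right angles to DU, so UL runs at -78.5°; with |UL| = 25.8, L = (-20.7, -7.68). ∠ULR = 111.9° gives LR at -10.4° from the x-axis; with |LR| = 28.4, R = (7.25, -12.8). ∠LRG = 49.5° gives RG at 120° from the x-axis; with |RG| = 27.0, G = (-6.29, 10.6). RG is perpendicular to GM, so GM runs at -150°; with |GM| = 15.5, M = (-19.7, 2.78). Then |ZM| = |M − Z| = 19.9.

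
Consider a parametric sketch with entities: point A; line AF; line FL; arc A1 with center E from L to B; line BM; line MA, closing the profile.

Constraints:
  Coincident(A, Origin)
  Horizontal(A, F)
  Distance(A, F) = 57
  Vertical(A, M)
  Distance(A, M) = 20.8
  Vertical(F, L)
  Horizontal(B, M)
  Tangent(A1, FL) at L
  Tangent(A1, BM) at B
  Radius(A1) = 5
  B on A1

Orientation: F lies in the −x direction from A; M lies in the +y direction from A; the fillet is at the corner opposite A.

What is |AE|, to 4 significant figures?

54.35

AM is vertical with |AM| = 20.8 and M on the +y side, so M = (0.000, 20.80). The virtual corner opposite A is at (-57.00, 20.80). Since A1 is tangent to FL there, EL ⟂ FL and tangency of A1 to BM means the radius EB is perpendicular to BM, with radius 5.0, so the center E sits 5.0 in from both sides at E = (-52.00, 15.80). Then |AE| = |E − A| = 54.35.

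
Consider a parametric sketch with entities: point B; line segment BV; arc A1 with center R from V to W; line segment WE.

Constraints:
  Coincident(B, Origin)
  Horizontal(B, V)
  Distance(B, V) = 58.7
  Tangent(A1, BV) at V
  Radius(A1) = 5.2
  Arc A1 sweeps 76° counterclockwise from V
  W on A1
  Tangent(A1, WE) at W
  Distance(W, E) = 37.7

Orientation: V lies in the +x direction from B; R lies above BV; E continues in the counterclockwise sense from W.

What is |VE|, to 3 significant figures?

42.9

B is at the origin; B and V share the same y with |BV| = 58.7 and V on the +x side, so V = (58.7, 0.00). The tangent condition forces RV to be normal to BV, so R = V + (0, 5.2) = (58.7, 5.20). On A1, V sits at bearing -90° from R; a 76° counterclockwise sweep puts W at bearing -14°, so W = R + 5.2·(cos -14°, sin -14°) = (63.7, 3.94). The tangent condition forces RW to be normal to WE, so WE runs along (−sin -14°, cos -14°); with |WE| = 37.7, E = (72.9, 40.5). Then |VE| = |E − V| = 42.9.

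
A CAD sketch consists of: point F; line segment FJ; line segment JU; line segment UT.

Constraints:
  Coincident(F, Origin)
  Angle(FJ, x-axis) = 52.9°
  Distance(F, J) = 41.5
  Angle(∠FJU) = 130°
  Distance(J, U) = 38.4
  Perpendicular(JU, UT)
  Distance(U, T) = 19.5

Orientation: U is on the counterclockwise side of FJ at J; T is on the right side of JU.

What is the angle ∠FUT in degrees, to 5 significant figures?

116.04°

F is at the origin; FJ runs at 52.9° with length 41.5, so J = 41.5·(cos 52.9°, sin 52.9°) = (25.033, 33.100). ∠FJU = 130.0°, so JU runs at 52.9° + (180° − 130.0°) = 102.90° from the x-axis; with |JU| = 38.4, U = J + 38.4·(cos 102.90°, sin 102.90°) = (16.460, 70.531). JU is perpendicular to UT; with |UT| = 19.5 on the right of JU, T = U + 19.5·(0.97476, 0.22325) = (35.468, 74.884). Then cos ∠FUT = UF·UT / (|UF||UT|), giving 116.04°.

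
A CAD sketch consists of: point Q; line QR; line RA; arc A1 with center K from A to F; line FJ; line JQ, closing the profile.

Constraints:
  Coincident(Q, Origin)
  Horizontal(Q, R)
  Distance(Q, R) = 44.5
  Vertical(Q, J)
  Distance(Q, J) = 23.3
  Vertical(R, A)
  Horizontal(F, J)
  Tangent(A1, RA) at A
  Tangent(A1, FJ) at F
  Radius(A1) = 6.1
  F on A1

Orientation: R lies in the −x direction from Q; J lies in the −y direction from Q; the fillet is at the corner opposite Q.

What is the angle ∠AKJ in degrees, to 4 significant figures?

171.0°

Q is at the origin; QR is horizontal with |QR| = 44.5 and R on the −x side, so R = (-44.50, 0.000). Q and J share the same x with |QJ| = 23.3 and J on the −y side, so J = (0.000, -23.30). The virtual corner opposite Q is at (-44.50, -23.30). Since A1 is tangent to RA there, KA ⟂ RA and tangency of A1 to FJ means the radius KF is perpendicular to FJ, with radius 6.1, so the center K sits 6.1 in from both sides at K = (-38.40, -17.20). That places the tangent points at A = (-44.50, -17.20) on RA and F = (-38.40, -23.30) on FJ. Then cos ∠AKJ = KA·KJ / (|KA||KJ|), giving 171.0°.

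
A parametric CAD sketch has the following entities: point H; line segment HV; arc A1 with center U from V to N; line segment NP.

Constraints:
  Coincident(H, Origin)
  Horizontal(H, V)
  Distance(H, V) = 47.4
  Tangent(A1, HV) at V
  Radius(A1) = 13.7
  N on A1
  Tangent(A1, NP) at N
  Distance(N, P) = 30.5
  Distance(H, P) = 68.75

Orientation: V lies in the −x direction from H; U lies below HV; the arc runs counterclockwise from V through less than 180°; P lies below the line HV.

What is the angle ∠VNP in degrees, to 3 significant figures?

125°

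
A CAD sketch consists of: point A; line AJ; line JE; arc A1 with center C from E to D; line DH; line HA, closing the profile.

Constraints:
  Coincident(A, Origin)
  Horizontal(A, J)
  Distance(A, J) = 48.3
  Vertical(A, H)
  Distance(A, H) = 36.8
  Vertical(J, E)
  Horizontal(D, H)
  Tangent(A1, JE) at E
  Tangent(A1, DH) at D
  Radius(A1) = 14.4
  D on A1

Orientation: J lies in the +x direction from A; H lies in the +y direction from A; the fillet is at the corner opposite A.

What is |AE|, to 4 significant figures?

53.24

A is at the origin; A and J share the same y with |AJ| = 48.3 and J on the +x side, so J = (48.30, 0.000). AH is vertical with |AH| = 36.8 and H on the +y side, so H = (0.000, 36.80). The virtual corner opposite A is at (48.30, 36.80). The tangent condition forces CE to be normal to JE and the tangent condition forces CD to be normal to DH, with radius 14.4, so the center C sits 14.4 in from both sides at C = (33.90, 22.40). That places the tangent points at E = (48.30, 22.40) on JE and D = (33.90, 36.80) on DH. Then |AE| = |E − A| = 53.24.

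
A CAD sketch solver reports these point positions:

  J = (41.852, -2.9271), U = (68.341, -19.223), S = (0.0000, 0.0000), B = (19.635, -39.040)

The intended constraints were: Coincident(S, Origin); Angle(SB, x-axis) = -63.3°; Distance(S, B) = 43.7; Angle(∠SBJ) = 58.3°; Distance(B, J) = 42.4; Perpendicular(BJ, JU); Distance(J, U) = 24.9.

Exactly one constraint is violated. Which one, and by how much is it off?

Distance(J, U) = 24.9 — off by 6.20.

S = (0.00, 0.00) ✓; SB at -63.30° ✓; |SB| = 43.70 ✓; ∠SBJ = 58.30° ✓; |BJ| = 42.40 ✓; ∠(BJ, JU) = 90.00° ✓; |JU| = 31.10 ✗.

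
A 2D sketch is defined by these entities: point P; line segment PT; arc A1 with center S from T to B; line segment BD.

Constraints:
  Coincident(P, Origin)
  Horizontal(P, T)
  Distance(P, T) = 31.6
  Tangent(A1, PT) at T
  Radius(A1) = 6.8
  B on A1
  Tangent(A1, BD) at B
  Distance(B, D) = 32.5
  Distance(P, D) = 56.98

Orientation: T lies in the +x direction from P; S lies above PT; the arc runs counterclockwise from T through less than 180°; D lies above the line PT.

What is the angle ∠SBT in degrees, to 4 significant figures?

48.42°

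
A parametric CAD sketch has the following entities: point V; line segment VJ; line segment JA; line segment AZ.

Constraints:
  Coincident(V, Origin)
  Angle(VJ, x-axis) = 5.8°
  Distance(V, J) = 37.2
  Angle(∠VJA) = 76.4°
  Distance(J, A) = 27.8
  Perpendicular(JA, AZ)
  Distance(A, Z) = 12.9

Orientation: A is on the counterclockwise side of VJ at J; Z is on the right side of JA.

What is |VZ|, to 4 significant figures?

52.63

∠VJA = 76.4°, so JA runs at 5.8° + (180° − 76.4°) = 109.4° from the x-axis; with |JA| = 27.8, A = J + 27.8·(cos 109.4°, sin 109.4°) = (27.78, 29.98). JA ⟂ AZ; with |AZ| = 12.9 on the right of JA, Z = A + 12.9·(0.9432, 0.3322) = (39.94, 34.27). Then |VZ| = |Z − V| = 52.63.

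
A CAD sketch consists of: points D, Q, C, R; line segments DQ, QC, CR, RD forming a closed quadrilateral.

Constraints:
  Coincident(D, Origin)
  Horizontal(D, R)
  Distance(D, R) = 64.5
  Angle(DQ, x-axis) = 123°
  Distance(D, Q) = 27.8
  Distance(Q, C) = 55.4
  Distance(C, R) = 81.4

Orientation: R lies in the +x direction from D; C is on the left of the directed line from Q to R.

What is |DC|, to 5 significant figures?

69.770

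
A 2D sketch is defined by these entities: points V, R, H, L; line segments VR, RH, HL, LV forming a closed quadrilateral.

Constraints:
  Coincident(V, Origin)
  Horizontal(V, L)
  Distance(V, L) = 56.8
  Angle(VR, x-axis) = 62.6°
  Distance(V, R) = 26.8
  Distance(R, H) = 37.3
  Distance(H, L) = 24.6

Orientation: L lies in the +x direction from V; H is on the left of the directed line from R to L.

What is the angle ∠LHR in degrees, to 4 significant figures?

107.3°

Checks: V.y = 0.00, L.y = 0.00 ✓; |RH| = 37.30 ✓; |HL| = 24.60 ✓.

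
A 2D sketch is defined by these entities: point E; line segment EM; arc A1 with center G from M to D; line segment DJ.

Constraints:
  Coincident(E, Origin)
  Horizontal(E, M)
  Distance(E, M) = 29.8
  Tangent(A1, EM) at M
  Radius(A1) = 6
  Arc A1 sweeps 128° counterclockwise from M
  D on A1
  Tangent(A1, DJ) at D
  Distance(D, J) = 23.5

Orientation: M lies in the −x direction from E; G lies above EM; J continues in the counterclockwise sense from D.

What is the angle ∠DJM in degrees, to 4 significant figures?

18.95°

E is at the origin; EM is horizontal with |EM| = 29.8 and M on the −x side, so M = (-29.80, 0.000). Since A1 is tangent to EM there, GM ⟂ EM, so G = M + (0, 6) = (-29.80, 6.000). On A1, M sits at bearing -90° from G; a 128° counterclockwise sweep puts D at bearing 38°, so D = G + 6.0·(cos 38°, sin 38°) = (-25.07, 9.694). Since A1 is tangent to DJ there, GD ⟂ DJ, so DJ runs along (−sin 38°, cos 38°); with |DJ| = 23.5, J = (-39.54, 28.21). Then cos ∠DJM = JD·JM / (|JD||JM|), giving 18.95°.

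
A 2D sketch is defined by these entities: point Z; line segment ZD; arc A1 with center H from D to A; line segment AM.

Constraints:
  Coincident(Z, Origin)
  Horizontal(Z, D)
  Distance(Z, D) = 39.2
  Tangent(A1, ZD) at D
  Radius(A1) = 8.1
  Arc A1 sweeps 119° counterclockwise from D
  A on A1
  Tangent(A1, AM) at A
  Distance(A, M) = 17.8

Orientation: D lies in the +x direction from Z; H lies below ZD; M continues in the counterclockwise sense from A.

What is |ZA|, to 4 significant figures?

34.29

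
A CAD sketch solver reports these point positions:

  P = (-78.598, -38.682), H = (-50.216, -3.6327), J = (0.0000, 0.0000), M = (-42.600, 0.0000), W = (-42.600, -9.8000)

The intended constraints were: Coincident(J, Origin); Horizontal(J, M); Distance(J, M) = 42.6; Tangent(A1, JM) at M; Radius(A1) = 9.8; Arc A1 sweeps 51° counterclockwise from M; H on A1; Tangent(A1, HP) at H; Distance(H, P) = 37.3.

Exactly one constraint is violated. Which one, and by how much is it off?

Distance(H, P) = 37.3 — off by 7.80.

J = (0.00, 0.00) ✓; J.y = 0.00, M.y = 0.00 ✓; |JM| = 42.60 ✓; ∠(WM, MJ) = 90.00° ✓; |WM| = 9.800 ✓; bearing(W→H) − bearing(W→M) = 51.00° ✓; |WH| = 9.800 ✓; ∠(WH, HP) = 90.00° ✓; |HP| = 45.10 ✗.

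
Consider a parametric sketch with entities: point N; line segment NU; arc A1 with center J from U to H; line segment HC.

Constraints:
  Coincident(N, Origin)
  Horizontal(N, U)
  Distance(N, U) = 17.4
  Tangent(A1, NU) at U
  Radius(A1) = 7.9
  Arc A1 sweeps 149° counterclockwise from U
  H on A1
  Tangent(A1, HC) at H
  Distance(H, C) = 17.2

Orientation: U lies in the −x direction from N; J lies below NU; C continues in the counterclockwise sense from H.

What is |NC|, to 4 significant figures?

24.47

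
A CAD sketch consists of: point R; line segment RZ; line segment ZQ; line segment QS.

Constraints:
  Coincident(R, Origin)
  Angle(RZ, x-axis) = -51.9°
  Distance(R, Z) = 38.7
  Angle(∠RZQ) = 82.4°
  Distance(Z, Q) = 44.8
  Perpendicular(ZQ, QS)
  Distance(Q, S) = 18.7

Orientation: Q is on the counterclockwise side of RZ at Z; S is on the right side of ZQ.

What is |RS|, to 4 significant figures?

69.50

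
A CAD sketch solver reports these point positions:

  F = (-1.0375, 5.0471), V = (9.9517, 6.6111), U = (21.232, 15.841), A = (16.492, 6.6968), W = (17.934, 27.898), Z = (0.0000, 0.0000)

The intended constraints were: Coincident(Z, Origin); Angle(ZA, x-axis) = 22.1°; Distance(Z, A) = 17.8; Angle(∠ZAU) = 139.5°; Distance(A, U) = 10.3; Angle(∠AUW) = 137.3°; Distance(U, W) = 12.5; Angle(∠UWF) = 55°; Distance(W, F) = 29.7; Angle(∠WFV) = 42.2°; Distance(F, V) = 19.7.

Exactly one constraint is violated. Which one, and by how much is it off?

Distance(F, V) = 19.7 — off by 8.60.

Z = (0.00, 0.00) ✓; ZA at 22.10° ✓; |ZA| = 17.80 ✓; ∠ZAU = 139.5° ✓; |AU| = 10.30 ✓; ∠AUW = 137.3° ✓; |UW| = 12.50 ✓; ∠UWF = 55.00° ✓; |WF| = 29.70 ✓; ∠WFV = 42.20° ✓; |FV| = 11.10 ✗.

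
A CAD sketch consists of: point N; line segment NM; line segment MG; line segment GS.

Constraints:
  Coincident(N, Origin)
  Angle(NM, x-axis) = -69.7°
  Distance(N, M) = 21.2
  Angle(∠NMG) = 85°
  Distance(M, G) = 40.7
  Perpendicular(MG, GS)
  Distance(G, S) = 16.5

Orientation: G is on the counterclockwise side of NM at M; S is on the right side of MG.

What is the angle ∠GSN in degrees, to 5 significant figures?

45.924°

N is at the origin; NM runs at -69.7° with length 21.2, so M = 21.2·(cos -69.7°, sin -69.7°) = (7.3550, -19.883). ∠NMG = 85.0°, so MG runs at -69.7° + (180° − 85.0°) = 25.300° from the x-axis; with |MG| = 40.7, G = M + 40.7·(cos 25.300°, sin 25.300°) = (44.151, -2.4898). MG is perpendicular to GS; with |GS| = 16.5 on the right of MG, S = G + 16.5·(0.42736, -0.90408) = (51.203, -17.407). Then cos ∠GSN = SG·SN / (|SG||SN|), giving 45.924°.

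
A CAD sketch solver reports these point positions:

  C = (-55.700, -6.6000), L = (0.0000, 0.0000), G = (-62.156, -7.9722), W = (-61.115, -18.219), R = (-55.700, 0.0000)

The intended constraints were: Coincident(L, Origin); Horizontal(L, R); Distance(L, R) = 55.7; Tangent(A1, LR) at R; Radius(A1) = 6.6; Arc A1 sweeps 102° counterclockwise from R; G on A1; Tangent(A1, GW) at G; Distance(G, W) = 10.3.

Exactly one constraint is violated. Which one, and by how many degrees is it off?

Tangent(A1, GW) at G — off by 6.20°.

L = (0.00, 0.00) ✓; L.y = 0.00, R.y = 0.00 ✓; |LR| = 55.70 ✓; ∠(CR, RL) = 90.00° ✓; |CR| = 6.600 ✓; bearing(C→G) − bearing(C→R) = 102.0° ✓; |CG| = 6.600 ✓; ∠(CG, GW) = 96.20° ✗; |GW| = 10.30 ✓.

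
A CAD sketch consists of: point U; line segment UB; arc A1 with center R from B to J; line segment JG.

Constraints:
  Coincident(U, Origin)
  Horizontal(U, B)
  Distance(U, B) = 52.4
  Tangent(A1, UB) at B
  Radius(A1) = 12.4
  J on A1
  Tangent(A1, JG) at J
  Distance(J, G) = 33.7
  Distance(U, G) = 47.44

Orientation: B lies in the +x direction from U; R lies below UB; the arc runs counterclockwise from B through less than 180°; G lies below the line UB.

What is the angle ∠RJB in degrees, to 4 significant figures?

56.60°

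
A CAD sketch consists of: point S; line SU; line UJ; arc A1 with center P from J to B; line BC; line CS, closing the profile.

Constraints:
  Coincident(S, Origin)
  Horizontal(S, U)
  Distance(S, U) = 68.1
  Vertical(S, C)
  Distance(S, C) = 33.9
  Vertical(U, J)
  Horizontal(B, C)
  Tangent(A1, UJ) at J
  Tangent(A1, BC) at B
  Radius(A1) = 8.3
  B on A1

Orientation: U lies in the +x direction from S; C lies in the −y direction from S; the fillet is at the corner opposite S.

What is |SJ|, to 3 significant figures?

72.8

The virtual corner opposite S is at (68.1, -33.9). Tangency of A1 to UJ means the radius PJ is perpendicular to UJ and tangency of A1 to BC means the radius PB is perpendicular to BC, with radius 8.3, so the center P sits 8.3 in from both sides at P = (59.8, -25.6). That places the tangent points at J = (68.1, -25.6) on UJ and B = (59.8, -33.9) on BC. Then |SJ| = |J − S| = 72.8.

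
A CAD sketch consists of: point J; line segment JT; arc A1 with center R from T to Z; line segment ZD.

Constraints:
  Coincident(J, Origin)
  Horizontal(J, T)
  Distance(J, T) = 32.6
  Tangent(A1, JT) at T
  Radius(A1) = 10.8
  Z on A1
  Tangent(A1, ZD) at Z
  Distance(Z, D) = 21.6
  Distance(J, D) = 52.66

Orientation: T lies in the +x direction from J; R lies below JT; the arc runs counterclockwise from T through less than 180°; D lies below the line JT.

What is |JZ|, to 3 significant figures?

31.2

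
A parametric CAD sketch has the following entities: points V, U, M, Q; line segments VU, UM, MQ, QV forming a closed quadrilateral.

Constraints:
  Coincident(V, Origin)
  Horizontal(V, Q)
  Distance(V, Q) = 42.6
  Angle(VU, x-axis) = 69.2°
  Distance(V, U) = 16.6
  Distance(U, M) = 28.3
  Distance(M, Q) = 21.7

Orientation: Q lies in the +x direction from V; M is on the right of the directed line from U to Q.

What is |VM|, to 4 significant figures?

23.51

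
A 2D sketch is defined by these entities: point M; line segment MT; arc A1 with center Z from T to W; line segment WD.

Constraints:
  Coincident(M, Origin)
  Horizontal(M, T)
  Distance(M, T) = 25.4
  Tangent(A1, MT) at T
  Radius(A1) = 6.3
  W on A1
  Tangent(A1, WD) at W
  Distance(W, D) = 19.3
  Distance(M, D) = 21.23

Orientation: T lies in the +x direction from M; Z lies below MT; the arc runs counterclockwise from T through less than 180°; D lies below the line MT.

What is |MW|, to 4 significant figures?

20.33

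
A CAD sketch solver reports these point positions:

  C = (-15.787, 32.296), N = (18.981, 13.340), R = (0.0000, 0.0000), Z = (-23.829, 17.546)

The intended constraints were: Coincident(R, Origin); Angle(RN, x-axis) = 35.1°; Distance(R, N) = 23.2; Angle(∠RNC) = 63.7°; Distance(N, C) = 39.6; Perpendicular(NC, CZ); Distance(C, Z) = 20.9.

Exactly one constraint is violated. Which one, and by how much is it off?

Distance(C, Z) = 20.9 — off by 4.10.

R = (0.00, 0.00) ✓; RN at 35.10° ✓; |RN| = 23.20 ✓; ∠RNC = 63.70° ✓; |NC| = 39.60 ✓; ∠(NC, CZ) = 90.00° ✓; |CZ| = 16.80 ✗.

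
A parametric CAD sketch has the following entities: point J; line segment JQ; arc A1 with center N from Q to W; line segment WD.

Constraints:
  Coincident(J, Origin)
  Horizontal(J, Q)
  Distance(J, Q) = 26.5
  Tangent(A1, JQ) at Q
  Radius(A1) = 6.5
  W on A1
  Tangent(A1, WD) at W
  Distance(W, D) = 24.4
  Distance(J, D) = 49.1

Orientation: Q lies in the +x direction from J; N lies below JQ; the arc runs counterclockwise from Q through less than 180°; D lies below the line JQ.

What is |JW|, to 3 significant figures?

25.0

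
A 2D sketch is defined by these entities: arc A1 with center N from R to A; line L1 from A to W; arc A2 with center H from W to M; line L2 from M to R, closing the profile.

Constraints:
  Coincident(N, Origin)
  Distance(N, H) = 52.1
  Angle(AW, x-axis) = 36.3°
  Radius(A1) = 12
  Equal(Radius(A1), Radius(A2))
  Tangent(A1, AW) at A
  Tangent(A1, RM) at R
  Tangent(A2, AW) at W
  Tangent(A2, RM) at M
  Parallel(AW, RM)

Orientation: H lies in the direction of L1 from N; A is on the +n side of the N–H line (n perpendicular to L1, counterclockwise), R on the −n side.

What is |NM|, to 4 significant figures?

53.46

The slot axis is L1's direction at 36.3°, so u = (cos 36.3°, sin 36.3°) = (0.8059, 0.5920) and n = (−sin 36.3°, cos 36.3°) = (-0.5920, 0.8059). N is at the origin and H lies 52.1 along u from N, so H = 52.1·u = (41.99, 30.84). Tangency of A1 to both parallel lines with radius 12.0 puts A and R at N ± 12.0·n: A = (-7.104, 9.671), R = (7.104, -9.671). Equal radii place W and M the same way about H: W = H + 12.0·n = (34.88, 40.52), M = H − 12.0·n = (49.09, 21.17). Then |NM| = |M − N| = 53.46.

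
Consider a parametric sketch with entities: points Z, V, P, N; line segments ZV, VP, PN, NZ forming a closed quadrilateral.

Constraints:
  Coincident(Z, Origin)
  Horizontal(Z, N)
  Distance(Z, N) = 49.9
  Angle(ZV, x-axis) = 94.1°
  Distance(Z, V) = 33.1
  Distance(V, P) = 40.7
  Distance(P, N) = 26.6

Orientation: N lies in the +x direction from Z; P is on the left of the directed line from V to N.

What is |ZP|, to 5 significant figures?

43.900

Z is at the origin; ZN is horizontal with |ZN| = 49.9 and N in +x, so N = (49.9, 0). ZV runs at 94.1° with |ZV| = 33.1, so V = (-2.3666, 33.015). P is determined by |VP| = 40.7 and |PN| = 26.6 together: it lies at the intersection of circle(V, 40.7) and circle(N, 26.6). With |VN| = 61.821, the foot of the radical line on VN is 38.585 from V and the perpendicular offset is √(40.7² − 38.585²) = 12.949. Taking the left-of-VN solution: P = (37.171, 23.356).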